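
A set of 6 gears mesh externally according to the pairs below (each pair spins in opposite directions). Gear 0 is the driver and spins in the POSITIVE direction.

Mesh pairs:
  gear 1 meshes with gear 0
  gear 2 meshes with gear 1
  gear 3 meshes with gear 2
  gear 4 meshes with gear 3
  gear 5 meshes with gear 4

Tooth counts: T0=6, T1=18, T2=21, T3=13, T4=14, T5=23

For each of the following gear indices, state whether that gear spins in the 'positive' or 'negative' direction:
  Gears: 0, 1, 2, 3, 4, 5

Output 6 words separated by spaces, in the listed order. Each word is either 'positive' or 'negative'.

Gear 0 (driver): positive (depth 0)
  gear 1: meshes with gear 0 -> depth 1 -> negative (opposite of gear 0)
  gear 2: meshes with gear 1 -> depth 2 -> positive (opposite of gear 1)
  gear 3: meshes with gear 2 -> depth 3 -> negative (opposite of gear 2)
  gear 4: meshes with gear 3 -> depth 4 -> positive (opposite of gear 3)
  gear 5: meshes with gear 4 -> depth 5 -> negative (opposite of gear 4)
Queried indices 0, 1, 2, 3, 4, 5 -> positive, negative, positive, negative, positive, negative

Answer: positive negative positive negative positive negative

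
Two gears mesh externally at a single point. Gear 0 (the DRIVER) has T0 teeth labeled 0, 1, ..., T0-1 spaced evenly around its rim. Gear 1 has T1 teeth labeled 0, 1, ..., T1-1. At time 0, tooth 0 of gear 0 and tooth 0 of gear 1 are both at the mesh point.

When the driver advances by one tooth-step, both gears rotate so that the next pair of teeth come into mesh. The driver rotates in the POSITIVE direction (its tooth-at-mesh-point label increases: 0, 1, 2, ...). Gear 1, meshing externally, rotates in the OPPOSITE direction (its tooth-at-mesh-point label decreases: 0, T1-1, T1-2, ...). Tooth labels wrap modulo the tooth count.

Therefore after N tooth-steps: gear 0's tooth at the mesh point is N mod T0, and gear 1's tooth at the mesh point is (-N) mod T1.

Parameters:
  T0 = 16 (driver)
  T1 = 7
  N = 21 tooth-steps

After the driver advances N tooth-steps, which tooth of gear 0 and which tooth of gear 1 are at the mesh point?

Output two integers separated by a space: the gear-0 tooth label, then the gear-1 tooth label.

Gear 0 (driver, T0=16): tooth at mesh = N mod T0
  21 = 1 * 16 + 5, so 21 mod 16 = 5
  gear 0 tooth = 5
Gear 1 (driven, T1=7): tooth at mesh = (-N) mod T1
  21 = 3 * 7 + 0, so 21 mod 7 = 0
  (-21) mod 7 = 0
Mesh after 21 steps: gear-0 tooth 5 meets gear-1 tooth 0

Answer: 5 0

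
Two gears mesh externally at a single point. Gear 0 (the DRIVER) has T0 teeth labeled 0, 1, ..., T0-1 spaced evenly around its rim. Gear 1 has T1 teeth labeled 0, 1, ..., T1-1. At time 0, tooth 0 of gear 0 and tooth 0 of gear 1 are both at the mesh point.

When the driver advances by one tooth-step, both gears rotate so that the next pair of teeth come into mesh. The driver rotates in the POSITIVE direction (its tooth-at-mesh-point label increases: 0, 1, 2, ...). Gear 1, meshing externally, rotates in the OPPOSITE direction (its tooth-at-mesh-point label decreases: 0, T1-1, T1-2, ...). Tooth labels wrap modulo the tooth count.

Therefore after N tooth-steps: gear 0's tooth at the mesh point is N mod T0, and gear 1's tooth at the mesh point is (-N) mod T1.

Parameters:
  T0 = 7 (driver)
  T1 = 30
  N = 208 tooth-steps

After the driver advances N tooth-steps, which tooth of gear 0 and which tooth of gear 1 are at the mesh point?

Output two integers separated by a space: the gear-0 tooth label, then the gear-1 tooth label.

Answer: 5 2

Derivation:
Gear 0 (driver, T0=7): tooth at mesh = N mod T0
  208 = 29 * 7 + 5, so 208 mod 7 = 5
  gear 0 tooth = 5
Gear 1 (driven, T1=30): tooth at mesh = (-N) mod T1
  208 = 6 * 30 + 28, so 208 mod 30 = 28
  (-208) mod 30 = (-28) mod 30 = 30 - 28 = 2
Mesh after 208 steps: gear-0 tooth 5 meets gear-1 tooth 2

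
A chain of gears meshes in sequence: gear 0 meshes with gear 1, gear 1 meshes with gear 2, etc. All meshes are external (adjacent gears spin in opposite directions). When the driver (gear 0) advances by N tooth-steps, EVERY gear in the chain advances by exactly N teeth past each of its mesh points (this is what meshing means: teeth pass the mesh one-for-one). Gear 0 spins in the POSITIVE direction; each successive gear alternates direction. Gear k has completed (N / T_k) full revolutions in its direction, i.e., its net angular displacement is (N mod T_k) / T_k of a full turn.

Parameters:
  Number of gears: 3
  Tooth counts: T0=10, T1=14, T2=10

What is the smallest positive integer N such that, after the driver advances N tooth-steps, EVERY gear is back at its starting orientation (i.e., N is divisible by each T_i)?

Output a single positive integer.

Answer: 70

Derivation:
Gear k returns to start when N is a multiple of T_k.
All gears at start simultaneously when N is a common multiple of [10, 14, 10]; the smallest such N is lcm(10, 14, 10).
Start: lcm = T0 = 10
Fold in T1=14: gcd(10, 14) = 2; lcm(10, 14) = 10 * 14 / 2 = 140 / 2 = 70
Fold in T2=10: gcd(70, 10) = 10; lcm(70, 10) = 70 * 10 / 10 = 700 / 10 = 70
Full cycle length = 70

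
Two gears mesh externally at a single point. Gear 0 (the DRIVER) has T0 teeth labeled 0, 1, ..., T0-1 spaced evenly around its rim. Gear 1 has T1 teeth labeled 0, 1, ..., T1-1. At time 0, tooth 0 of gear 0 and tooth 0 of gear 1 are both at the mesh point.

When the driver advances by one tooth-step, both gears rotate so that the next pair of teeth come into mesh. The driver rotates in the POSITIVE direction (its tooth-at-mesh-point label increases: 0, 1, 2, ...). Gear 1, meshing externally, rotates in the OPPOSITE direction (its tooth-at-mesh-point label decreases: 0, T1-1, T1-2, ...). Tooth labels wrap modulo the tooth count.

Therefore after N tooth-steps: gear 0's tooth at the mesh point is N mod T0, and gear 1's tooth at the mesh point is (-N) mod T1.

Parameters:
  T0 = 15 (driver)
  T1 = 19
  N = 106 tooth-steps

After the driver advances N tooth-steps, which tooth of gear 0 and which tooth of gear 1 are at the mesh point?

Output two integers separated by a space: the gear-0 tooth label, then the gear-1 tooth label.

Gear 0 (driver, T0=15): tooth at mesh = N mod T0
  106 = 7 * 15 + 1, so 106 mod 15 = 1
  gear 0 tooth = 1
Gear 1 (driven, T1=19): tooth at mesh = (-N) mod T1
  106 = 5 * 19 + 11, so 106 mod 19 = 11
  (-106) mod 19 = (-11) mod 19 = 19 - 11 = 8
Mesh after 106 steps: gear-0 tooth 1 meets gear-1 tooth 8

Answer: 1 8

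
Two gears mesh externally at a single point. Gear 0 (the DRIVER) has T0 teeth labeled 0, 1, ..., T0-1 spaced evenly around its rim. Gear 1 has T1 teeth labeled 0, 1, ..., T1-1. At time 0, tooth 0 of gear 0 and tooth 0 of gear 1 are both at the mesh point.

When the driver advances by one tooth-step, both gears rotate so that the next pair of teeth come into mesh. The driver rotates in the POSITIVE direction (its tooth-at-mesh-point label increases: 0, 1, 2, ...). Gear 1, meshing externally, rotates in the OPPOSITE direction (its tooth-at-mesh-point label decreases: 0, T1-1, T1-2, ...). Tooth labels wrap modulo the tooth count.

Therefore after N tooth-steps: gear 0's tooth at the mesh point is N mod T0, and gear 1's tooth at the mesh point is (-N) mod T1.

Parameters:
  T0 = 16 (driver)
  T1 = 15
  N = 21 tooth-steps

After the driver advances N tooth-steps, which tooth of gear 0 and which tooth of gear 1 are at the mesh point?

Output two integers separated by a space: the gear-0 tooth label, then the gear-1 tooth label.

Gear 0 (driver, T0=16): tooth at mesh = N mod T0
  21 = 1 * 16 + 5, so 21 mod 16 = 5
  gear 0 tooth = 5
Gear 1 (driven, T1=15): tooth at mesh = (-N) mod T1
  21 = 1 * 15 + 6, so 21 mod 15 = 6
  (-21) mod 15 = (-6) mod 15 = 15 - 6 = 9
Mesh after 21 steps: gear-0 tooth 5 meets gear-1 tooth 9

Answer: 5 9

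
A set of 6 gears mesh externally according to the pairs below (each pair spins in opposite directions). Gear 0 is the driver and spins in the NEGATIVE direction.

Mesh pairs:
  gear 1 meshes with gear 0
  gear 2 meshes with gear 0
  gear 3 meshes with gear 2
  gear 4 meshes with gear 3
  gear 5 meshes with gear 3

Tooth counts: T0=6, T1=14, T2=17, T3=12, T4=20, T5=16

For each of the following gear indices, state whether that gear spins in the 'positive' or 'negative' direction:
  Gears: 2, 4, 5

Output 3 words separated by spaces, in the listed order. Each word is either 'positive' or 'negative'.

Answer: positive positive positive

Derivation:
Gear 0 (driver): negative (depth 0)
  gear 1: meshes with gear 0 -> depth 1 -> positive (opposite of gear 0)
  gear 2: meshes with gear 0 -> depth 1 -> positive (opposite of gear 0)
  gear 3: meshes with gear 2 -> depth 2 -> negative (opposite of gear 2)
  gear 4: meshes with gear 3 -> depth 3 -> positive (opposite of gear 3)
  gear 5: meshes with gear 3 -> depth 3 -> positive (opposite of gear 3)
Queried indices 2, 4, 5 -> positive, positive, positive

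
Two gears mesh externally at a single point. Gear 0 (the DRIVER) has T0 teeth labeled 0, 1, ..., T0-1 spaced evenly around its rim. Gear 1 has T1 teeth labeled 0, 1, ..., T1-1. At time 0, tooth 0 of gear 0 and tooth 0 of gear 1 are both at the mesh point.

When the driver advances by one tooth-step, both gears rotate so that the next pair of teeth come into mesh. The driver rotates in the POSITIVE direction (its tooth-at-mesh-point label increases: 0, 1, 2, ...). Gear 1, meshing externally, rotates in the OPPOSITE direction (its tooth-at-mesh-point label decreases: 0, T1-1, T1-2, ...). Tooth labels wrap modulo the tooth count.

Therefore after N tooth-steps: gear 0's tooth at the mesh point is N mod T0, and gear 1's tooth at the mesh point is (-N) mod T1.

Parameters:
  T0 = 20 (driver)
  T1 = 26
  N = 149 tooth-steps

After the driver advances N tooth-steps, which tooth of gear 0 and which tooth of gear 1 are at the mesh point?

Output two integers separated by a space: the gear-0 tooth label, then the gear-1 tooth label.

Answer: 9 7

Derivation:
Gear 0 (driver, T0=20): tooth at mesh = N mod T0
  149 = 7 * 20 + 9, so 149 mod 20 = 9
  gear 0 tooth = 9
Gear 1 (driven, T1=26): tooth at mesh = (-N) mod T1
  149 = 5 * 26 + 19, so 149 mod 26 = 19
  (-149) mod 26 = (-19) mod 26 = 26 - 19 = 7
Mesh after 149 steps: gear-0 tooth 9 meets gear-1 tooth 7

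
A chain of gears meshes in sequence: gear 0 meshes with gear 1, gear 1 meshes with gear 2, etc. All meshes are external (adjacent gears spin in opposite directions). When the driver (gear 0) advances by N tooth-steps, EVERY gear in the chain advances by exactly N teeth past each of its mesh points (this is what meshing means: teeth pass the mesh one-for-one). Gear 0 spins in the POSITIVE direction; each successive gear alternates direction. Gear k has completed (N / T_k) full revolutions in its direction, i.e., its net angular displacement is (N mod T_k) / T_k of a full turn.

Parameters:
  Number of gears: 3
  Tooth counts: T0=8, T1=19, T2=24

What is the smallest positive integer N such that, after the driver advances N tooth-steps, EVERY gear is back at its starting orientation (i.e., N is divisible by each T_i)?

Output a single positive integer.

Gear k returns to start when N is a multiple of T_k.
All gears at start simultaneously when N is a common multiple of [8, 19, 24]; the smallest such N is lcm(8, 19, 24).
Start: lcm = T0 = 8
Fold in T1=19: gcd(8, 19) = 1; lcm(8, 19) = 8 * 19 / 1 = 152 / 1 = 152
Fold in T2=24: gcd(152, 24) = 8; lcm(152, 24) = 152 * 24 / 8 = 3648 / 8 = 456
Full cycle length = 456

Answer: 456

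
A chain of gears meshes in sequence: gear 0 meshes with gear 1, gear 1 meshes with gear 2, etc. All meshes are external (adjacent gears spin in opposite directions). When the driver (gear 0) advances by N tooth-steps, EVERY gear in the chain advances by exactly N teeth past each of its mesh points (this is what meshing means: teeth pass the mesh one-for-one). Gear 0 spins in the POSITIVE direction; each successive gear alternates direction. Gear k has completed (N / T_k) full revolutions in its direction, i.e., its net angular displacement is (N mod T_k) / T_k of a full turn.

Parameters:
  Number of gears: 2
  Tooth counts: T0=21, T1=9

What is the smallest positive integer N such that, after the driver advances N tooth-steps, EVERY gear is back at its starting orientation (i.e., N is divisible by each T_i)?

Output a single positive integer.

Gear k returns to start when N is a multiple of T_k.
All gears at start simultaneously when N is a common multiple of [21, 9]; the smallest such N is lcm(21, 9).
Start: lcm = T0 = 21
Fold in T1=9: gcd(21, 9) = 3; lcm(21, 9) = 21 * 9 / 3 = 189 / 3 = 63
Full cycle length = 63

Answer: 63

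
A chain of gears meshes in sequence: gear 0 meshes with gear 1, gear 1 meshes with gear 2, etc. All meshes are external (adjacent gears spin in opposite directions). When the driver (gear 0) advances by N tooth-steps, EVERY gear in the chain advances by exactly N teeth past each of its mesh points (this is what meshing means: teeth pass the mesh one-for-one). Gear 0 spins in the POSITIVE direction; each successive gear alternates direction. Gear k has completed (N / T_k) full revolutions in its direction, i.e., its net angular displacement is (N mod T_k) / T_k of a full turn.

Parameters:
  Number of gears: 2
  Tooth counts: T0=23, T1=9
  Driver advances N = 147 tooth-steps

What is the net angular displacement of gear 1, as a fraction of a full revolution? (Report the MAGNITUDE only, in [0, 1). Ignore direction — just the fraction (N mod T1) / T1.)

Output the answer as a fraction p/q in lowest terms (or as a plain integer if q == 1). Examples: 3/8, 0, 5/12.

Answer: 1/3

Derivation:
Chain of 2 gears, tooth counts: [23, 9]
  gear 0: T0=23, direction=positive, advance = 147 mod 23 = 9 teeth = 9/23 turn
  gear 1: T1=9, direction=negative, advance = 147 mod 9 = 3 teeth = 3/9 turn
Gear 1: 147 mod 9 = 3
Fraction = 3 / 9 = 1/3 (gcd(3,9)=3) = 1/3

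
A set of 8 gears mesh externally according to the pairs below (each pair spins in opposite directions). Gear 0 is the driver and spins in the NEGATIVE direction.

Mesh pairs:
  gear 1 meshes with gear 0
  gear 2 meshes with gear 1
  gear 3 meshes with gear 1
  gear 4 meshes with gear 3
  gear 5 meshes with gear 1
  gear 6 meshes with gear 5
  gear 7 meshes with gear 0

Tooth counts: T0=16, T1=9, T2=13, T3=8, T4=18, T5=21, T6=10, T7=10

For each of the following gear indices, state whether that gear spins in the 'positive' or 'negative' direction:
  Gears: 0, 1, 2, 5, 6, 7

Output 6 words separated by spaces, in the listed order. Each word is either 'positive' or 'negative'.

Answer: negative positive negative negative positive positive

Derivation:
Gear 0 (driver): negative (depth 0)
  gear 1: meshes with gear 0 -> depth 1 -> positive (opposite of gear 0)
  gear 2: meshes with gear 1 -> depth 2 -> negative (opposite of gear 1)
  gear 3: meshes with gear 1 -> depth 2 -> negative (opposite of gear 1)
  gear 4: meshes with gear 3 -> depth 3 -> positive (opposite of gear 3)
  gear 5: meshes with gear 1 -> depth 2 -> negative (opposite of gear 1)
  gear 6: meshes with gear 5 -> depth 3 -> positive (opposite of gear 5)
  gear 7: meshes with gear 0 -> depth 1 -> positive (opposite of gear 0)
Queried indices 0, 1, 2, 5, 6, 7 -> negative, positive, negative, negative, positive, positive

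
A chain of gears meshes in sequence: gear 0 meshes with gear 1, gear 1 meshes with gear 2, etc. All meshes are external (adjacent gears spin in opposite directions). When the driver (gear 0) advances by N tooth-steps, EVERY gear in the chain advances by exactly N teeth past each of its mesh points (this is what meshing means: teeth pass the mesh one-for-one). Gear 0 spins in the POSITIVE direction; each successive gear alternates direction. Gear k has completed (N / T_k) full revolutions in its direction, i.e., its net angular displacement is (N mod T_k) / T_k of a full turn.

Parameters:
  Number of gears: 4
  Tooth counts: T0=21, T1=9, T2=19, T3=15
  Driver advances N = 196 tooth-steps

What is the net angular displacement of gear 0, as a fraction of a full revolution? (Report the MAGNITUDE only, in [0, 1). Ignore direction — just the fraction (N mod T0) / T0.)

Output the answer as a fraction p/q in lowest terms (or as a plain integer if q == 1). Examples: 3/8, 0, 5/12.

Answer: 1/3

Derivation:
Chain of 4 gears, tooth counts: [21, 9, 19, 15]
  gear 0: T0=21, direction=positive, advance = 196 mod 21 = 7 teeth = 7/21 turn
  gear 1: T1=9, direction=negative, advance = 196 mod 9 = 7 teeth = 7/9 turn
  gear 2: T2=19, direction=positive, advance = 196 mod 19 = 6 teeth = 6/19 turn
  gear 3: T3=15, direction=negative, advance = 196 mod 15 = 1 teeth = 1/15 turn
Gear 0: 196 mod 21 = 7
Fraction = 7 / 21 = 1/3 (gcd(7,21)=7) = 1/3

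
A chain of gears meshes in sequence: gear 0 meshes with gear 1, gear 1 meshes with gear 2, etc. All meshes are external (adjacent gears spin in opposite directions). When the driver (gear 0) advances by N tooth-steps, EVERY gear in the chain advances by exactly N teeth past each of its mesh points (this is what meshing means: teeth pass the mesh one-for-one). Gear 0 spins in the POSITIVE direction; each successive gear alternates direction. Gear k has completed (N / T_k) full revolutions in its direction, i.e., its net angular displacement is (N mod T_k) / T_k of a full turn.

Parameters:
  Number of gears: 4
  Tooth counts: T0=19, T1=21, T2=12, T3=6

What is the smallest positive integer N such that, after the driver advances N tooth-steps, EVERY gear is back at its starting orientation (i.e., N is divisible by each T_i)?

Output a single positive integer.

Gear k returns to start when N is a multiple of T_k.
All gears at start simultaneously when N is a common multiple of [19, 21, 12, 6]; the smallest such N is lcm(19, 21, 12, 6).
Start: lcm = T0 = 19
Fold in T1=21: gcd(19, 21) = 1; lcm(19, 21) = 19 * 21 / 1 = 399 / 1 = 399
Fold in T2=12: gcd(399, 12) = 3; lcm(399, 12) = 399 * 12 / 3 = 4788 / 3 = 1596
Fold in T3=6: gcd(1596, 6) = 6; lcm(1596, 6) = 1596 * 6 / 6 = 9576 / 6 = 1596
Full cycle length = 1596

Answer: 1596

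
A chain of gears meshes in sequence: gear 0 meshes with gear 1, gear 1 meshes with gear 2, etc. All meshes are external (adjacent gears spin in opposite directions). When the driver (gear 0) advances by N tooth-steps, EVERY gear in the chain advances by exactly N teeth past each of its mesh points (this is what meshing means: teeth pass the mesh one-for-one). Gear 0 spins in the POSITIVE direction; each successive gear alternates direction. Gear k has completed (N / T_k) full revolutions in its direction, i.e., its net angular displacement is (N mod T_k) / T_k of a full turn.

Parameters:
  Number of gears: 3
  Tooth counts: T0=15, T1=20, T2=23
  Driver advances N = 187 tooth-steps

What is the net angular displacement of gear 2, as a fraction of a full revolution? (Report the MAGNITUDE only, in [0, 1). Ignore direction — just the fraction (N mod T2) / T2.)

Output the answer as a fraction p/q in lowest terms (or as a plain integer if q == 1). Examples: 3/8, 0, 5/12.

Answer: 3/23

Derivation:
Chain of 3 gears, tooth counts: [15, 20, 23]
  gear 0: T0=15, direction=positive, advance = 187 mod 15 = 7 teeth = 7/15 turn
  gear 1: T1=20, direction=negative, advance = 187 mod 20 = 7 teeth = 7/20 turn
  gear 2: T2=23, direction=positive, advance = 187 mod 23 = 3 teeth = 3/23 turn
Gear 2: 187 mod 23 = 3
Fraction = 3 / 23 = 3/23 (gcd(3,23)=1) = 3/23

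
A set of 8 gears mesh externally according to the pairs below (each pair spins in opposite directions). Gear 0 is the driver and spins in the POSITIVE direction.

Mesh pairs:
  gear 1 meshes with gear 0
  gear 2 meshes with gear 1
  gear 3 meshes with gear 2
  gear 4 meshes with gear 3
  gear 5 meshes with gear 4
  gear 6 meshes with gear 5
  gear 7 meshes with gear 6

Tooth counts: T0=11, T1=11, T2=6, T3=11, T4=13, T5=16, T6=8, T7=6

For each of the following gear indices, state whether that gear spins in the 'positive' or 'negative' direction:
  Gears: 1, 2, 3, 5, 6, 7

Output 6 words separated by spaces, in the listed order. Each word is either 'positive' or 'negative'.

Answer: negative positive negative negative positive negative

Derivation:
Gear 0 (driver): positive (depth 0)
  gear 1: meshes with gear 0 -> depth 1 -> negative (opposite of gear 0)
  gear 2: meshes with gear 1 -> depth 2 -> positive (opposite of gear 1)
  gear 3: meshes with gear 2 -> depth 3 -> negative (opposite of gear 2)
  gear 4: meshes with gear 3 -> depth 4 -> positive (opposite of gear 3)
  gear 5: meshes with gear 4 -> depth 5 -> negative (opposite of gear 4)
  gear 6: meshes with gear 5 -> depth 6 -> positive (opposite of gear 5)
  gear 7: meshes with gear 6 -> depth 7 -> negative (opposite of gear 6)
Queried indices 1, 2, 3, 5, 6, 7 -> negative, positive, negative, negative, positive, negative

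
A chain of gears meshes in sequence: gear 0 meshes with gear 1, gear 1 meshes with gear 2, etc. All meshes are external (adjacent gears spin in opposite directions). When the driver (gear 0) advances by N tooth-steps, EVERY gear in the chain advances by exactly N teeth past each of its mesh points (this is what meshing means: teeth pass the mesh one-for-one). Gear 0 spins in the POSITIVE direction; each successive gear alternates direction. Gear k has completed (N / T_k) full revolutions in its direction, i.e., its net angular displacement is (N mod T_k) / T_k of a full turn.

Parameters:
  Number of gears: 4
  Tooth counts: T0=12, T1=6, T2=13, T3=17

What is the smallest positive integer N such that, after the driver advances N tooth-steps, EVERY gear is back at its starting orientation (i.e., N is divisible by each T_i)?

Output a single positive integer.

Gear k returns to start when N is a multiple of T_k.
All gears at start simultaneously when N is a common multiple of [12, 6, 13, 17]; the smallest such N is lcm(12, 6, 13, 17).
Start: lcm = T0 = 12
Fold in T1=6: gcd(12, 6) = 6; lcm(12, 6) = 12 * 6 / 6 = 72 / 6 = 12
Fold in T2=13: gcd(12, 13) = 1; lcm(12, 13) = 12 * 13 / 1 = 156 / 1 = 156
Fold in T3=17: gcd(156, 17) = 1; lcm(156, 17) = 156 * 17 / 1 = 2652 / 1 = 2652
Full cycle length = 2652

Answer: 2652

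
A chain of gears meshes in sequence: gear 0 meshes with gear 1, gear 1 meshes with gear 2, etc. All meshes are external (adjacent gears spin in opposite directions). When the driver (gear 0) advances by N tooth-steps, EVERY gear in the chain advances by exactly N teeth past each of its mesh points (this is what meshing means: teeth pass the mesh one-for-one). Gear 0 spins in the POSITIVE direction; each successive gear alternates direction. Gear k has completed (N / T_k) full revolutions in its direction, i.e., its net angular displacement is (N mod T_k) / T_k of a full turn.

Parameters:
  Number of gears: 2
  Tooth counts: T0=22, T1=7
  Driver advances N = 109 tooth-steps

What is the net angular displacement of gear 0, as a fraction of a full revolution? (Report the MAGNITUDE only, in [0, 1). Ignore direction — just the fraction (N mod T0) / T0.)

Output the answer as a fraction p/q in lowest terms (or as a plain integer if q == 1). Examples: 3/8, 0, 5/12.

Chain of 2 gears, tooth counts: [22, 7]
  gear 0: T0=22, direction=positive, advance = 109 mod 22 = 21 teeth = 21/22 turn
  gear 1: T1=7, direction=negative, advance = 109 mod 7 = 4 teeth = 4/7 turn
Gear 0: 109 mod 22 = 21
Fraction = 21 / 22 = 21/22 (gcd(21,22)=1) = 21/22

Answer: 21/22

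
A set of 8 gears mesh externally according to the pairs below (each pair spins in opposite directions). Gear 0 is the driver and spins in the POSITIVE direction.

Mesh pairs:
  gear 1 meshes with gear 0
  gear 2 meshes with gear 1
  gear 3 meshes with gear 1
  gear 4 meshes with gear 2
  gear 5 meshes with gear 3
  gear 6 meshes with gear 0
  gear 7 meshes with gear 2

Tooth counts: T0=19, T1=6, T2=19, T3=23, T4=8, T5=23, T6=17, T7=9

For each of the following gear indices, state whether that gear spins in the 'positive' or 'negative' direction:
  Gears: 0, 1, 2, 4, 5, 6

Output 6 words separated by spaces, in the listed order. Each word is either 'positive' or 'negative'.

Answer: positive negative positive negative negative negative

Derivation:
Gear 0 (driver): positive (depth 0)
  gear 1: meshes with gear 0 -> depth 1 -> negative (opposite of gear 0)
  gear 2: meshes with gear 1 -> depth 2 -> positive (opposite of gear 1)
  gear 3: meshes with gear 1 -> depth 2 -> positive (opposite of gear 1)
  gear 4: meshes with gear 2 -> depth 3 -> negative (opposite of gear 2)
  gear 5: meshes with gear 3 -> depth 3 -> negative (opposite of gear 3)
  gear 6: meshes with gear 0 -> depth 1 -> negative (opposite of gear 0)
  gear 7: meshes with gear 2 -> depth 3 -> negative (opposite of gear 2)
Queried indices 0, 1, 2, 4, 5, 6 -> positive, negative, positive, negative, negative, negative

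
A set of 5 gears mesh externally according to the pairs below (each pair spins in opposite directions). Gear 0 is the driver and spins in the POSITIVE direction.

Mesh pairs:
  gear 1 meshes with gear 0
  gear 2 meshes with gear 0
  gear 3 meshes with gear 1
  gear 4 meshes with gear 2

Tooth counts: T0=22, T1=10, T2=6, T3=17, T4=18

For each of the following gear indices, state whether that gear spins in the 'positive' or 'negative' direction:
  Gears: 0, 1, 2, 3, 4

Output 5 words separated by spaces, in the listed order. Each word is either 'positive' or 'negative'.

Gear 0 (driver): positive (depth 0)
  gear 1: meshes with gear 0 -> depth 1 -> negative (opposite of gear 0)
  gear 2: meshes with gear 0 -> depth 1 -> negative (opposite of gear 0)
  gear 3: meshes with gear 1 -> depth 2 -> positive (opposite of gear 1)
  gear 4: meshes with gear 2 -> depth 2 -> positive (opposite of gear 2)
Queried indices 0, 1, 2, 3, 4 -> positive, negative, negative, positive, positive

Answer: positive negative negative positive positive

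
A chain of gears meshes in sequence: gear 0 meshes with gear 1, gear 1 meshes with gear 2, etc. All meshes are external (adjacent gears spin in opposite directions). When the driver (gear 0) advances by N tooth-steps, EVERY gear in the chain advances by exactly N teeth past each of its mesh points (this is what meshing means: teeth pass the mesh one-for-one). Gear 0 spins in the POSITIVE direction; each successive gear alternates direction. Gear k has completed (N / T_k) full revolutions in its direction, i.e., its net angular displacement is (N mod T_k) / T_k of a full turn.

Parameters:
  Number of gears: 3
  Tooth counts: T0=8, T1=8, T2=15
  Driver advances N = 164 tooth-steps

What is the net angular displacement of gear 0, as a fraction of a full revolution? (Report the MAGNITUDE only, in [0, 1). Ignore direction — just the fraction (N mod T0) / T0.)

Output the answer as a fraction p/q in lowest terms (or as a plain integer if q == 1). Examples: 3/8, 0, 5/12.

Chain of 3 gears, tooth counts: [8, 8, 15]
  gear 0: T0=8, direction=positive, advance = 164 mod 8 = 4 teeth = 4/8 turn
  gear 1: T1=8, direction=negative, advance = 164 mod 8 = 4 teeth = 4/8 turn
  gear 2: T2=15, direction=positive, advance = 164 mod 15 = 14 teeth = 14/15 turn
Gear 0: 164 mod 8 = 4
Fraction = 4 / 8 = 1/2 (gcd(4,8)=4) = 1/2

Answer: 1/2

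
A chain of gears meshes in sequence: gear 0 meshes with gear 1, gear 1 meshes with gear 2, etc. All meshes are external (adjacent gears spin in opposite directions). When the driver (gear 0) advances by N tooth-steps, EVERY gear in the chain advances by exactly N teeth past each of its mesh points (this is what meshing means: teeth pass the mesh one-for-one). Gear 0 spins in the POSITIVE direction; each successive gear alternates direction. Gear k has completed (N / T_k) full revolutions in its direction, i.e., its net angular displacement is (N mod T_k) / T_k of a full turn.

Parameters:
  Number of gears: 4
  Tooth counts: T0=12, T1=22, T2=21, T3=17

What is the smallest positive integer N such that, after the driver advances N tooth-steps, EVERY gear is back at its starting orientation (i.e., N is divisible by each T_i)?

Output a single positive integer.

Gear k returns to start when N is a multiple of T_k.
All gears at start simultaneously when N is a common multiple of [12, 22, 21, 17]; the smallest such N is lcm(12, 22, 21, 17).
Start: lcm = T0 = 12
Fold in T1=22: gcd(12, 22) = 2; lcm(12, 22) = 12 * 22 / 2 = 264 / 2 = 132
Fold in T2=21: gcd(132, 21) = 3; lcm(132, 21) = 132 * 21 / 3 = 2772 / 3 = 924
Fold in T3=17: gcd(924, 17) = 1; lcm(924, 17) = 924 * 17 / 1 = 15708 / 1 = 15708
Full cycle length = 15708

Answer: 15708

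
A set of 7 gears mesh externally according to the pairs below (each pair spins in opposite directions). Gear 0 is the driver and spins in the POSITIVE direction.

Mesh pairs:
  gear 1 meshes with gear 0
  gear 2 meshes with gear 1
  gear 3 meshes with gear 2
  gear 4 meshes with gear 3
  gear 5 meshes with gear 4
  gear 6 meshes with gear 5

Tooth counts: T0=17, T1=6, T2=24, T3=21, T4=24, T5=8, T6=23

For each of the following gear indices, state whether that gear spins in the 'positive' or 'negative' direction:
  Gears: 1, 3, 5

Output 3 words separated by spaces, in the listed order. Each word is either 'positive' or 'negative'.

Gear 0 (driver): positive (depth 0)
  gear 1: meshes with gear 0 -> depth 1 -> negative (opposite of gear 0)
  gear 2: meshes with gear 1 -> depth 2 -> positive (opposite of gear 1)
  gear 3: meshes with gear 2 -> depth 3 -> negative (opposite of gear 2)
  gear 4: meshes with gear 3 -> depth 4 -> positive (opposite of gear 3)
  gear 5: meshes with gear 4 -> depth 5 -> negative (opposite of gear 4)
  gear 6: meshes with gear 5 -> depth 6 -> positive (opposite of gear 5)
Queried indices 1, 3, 5 -> negative, negative, negative

Answer: negative negative negative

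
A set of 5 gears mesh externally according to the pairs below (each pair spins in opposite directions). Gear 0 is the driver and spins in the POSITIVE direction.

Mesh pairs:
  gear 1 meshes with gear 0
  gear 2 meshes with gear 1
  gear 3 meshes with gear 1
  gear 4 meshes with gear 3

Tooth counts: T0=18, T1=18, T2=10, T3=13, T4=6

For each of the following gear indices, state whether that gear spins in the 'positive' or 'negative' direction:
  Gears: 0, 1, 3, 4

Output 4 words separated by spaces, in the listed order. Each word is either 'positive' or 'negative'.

Gear 0 (driver): positive (depth 0)
  gear 1: meshes with gear 0 -> depth 1 -> negative (opposite of gear 0)
  gear 2: meshes with gear 1 -> depth 2 -> positive (opposite of gear 1)
  gear 3: meshes with gear 1 -> depth 2 -> positive (opposite of gear 1)
  gear 4: meshes with gear 3 -> depth 3 -> negative (opposite of gear 3)
Queried indices 0, 1, 3, 4 -> positive, negative, positive, negative

Answer: positive negative positive negative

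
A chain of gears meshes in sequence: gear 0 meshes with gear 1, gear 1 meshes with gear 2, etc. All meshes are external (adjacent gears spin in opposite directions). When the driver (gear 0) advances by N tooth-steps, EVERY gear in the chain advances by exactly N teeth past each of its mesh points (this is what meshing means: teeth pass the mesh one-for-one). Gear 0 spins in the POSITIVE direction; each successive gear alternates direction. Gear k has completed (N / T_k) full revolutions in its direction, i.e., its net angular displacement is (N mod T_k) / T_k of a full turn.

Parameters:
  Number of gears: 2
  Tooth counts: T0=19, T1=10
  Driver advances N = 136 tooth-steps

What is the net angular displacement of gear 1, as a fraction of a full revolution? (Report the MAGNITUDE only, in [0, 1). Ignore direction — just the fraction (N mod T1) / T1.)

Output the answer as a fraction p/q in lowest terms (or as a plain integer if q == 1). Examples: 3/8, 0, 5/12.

Answer: 3/5

Derivation:
Chain of 2 gears, tooth counts: [19, 10]
  gear 0: T0=19, direction=positive, advance = 136 mod 19 = 3 teeth = 3/19 turn
  gear 1: T1=10, direction=negative, advance = 136 mod 10 = 6 teeth = 6/10 turn
Gear 1: 136 mod 10 = 6
Fraction = 6 / 10 = 3/5 (gcd(6,10)=2) = 3/5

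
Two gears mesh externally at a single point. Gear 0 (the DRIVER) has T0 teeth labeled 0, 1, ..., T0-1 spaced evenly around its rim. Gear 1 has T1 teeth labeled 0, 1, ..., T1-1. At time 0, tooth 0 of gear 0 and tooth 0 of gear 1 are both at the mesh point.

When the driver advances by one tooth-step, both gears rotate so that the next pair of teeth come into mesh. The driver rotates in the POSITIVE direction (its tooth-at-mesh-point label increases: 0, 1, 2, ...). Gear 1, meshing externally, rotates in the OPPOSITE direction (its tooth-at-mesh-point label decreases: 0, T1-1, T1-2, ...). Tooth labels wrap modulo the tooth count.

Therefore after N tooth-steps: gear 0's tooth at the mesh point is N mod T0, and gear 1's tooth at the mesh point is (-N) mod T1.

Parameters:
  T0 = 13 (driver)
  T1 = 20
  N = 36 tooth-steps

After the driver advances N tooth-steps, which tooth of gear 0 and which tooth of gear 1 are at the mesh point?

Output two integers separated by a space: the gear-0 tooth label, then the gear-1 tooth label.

Gear 0 (driver, T0=13): tooth at mesh = N mod T0
  36 = 2 * 13 + 10, so 36 mod 13 = 10
  gear 0 tooth = 10
Gear 1 (driven, T1=20): tooth at mesh = (-N) mod T1
  36 = 1 * 20 + 16, so 36 mod 20 = 16
  (-36) mod 20 = (-16) mod 20 = 20 - 16 = 4
Mesh after 36 steps: gear-0 tooth 10 meets gear-1 tooth 4

Answer: 10 4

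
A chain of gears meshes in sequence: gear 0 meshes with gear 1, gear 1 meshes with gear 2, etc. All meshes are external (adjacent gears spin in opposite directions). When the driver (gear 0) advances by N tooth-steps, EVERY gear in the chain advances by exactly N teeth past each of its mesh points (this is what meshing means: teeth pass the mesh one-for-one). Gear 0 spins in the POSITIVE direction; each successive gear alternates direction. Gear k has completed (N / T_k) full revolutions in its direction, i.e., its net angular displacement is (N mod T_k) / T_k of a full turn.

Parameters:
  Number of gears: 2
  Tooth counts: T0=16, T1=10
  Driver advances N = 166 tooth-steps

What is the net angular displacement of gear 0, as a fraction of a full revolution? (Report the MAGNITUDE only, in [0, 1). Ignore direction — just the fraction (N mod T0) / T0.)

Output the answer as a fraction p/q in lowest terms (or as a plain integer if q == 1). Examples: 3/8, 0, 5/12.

Chain of 2 gears, tooth counts: [16, 10]
  gear 0: T0=16, direction=positive, advance = 166 mod 16 = 6 teeth = 6/16 turn
  gear 1: T1=10, direction=negative, advance = 166 mod 10 = 6 teeth = 6/10 turn
Gear 0: 166 mod 16 = 6
Fraction = 6 / 16 = 3/8 (gcd(6,16)=2) = 3/8

Answer: 3/8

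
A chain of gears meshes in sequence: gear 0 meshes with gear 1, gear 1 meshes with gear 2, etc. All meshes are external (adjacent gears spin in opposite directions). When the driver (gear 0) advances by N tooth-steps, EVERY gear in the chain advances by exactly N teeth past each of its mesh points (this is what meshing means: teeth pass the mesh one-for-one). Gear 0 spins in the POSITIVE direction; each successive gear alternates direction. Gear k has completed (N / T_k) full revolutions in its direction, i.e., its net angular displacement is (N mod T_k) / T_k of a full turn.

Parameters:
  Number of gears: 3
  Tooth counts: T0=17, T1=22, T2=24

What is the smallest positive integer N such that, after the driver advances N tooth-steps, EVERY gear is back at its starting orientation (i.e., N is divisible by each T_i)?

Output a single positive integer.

Gear k returns to start when N is a multiple of T_k.
All gears at start simultaneously when N is a common multiple of [17, 22, 24]; the smallest such N is lcm(17, 22, 24).
Start: lcm = T0 = 17
Fold in T1=22: gcd(17, 22) = 1; lcm(17, 22) = 17 * 22 / 1 = 374 / 1 = 374
Fold in T2=24: gcd(374, 24) = 2; lcm(374, 24) = 374 * 24 / 2 = 8976 / 2 = 4488
Full cycle length = 4488

Answer: 4488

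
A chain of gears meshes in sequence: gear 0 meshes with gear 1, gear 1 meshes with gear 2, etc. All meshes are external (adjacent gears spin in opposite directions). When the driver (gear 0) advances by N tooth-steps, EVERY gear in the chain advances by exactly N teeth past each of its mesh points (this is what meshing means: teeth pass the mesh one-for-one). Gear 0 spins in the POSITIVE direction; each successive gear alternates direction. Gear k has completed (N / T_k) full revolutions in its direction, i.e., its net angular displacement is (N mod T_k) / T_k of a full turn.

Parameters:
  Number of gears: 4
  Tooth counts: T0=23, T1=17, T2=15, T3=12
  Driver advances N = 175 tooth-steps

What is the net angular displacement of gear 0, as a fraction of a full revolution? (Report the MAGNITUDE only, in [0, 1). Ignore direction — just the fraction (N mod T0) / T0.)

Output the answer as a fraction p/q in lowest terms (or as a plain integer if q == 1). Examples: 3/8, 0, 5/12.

Answer: 14/23

Derivation:
Chain of 4 gears, tooth counts: [23, 17, 15, 12]
  gear 0: T0=23, direction=positive, advance = 175 mod 23 = 14 teeth = 14/23 turn
  gear 1: T1=17, direction=negative, advance = 175 mod 17 = 5 teeth = 5/17 turn
  gear 2: T2=15, direction=positive, advance = 175 mod 15 = 10 teeth = 10/15 turn
  gear 3: T3=12, direction=negative, advance = 175 mod 12 = 7 teeth = 7/12 turn
Gear 0: 175 mod 23 = 14
Fraction = 14 / 23 = 14/23 (gcd(14,23)=1) = 14/23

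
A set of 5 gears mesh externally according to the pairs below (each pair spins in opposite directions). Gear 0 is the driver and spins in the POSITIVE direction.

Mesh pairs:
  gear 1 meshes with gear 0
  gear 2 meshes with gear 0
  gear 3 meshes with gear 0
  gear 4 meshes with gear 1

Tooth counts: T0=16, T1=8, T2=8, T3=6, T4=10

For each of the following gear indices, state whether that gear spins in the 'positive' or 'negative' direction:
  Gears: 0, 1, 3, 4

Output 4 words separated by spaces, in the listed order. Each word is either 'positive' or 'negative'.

Answer: positive negative negative positive

Derivation:
Gear 0 (driver): positive (depth 0)
  gear 1: meshes with gear 0 -> depth 1 -> negative (opposite of gear 0)
  gear 2: meshes with gear 0 -> depth 1 -> negative (opposite of gear 0)
  gear 3: meshes with gear 0 -> depth 1 -> negative (opposite of gear 0)
  gear 4: meshes with gear 1 -> depth 2 -> positive (opposite of gear 1)
Queried indices 0, 1, 3, 4 -> positive, negative, negative, positive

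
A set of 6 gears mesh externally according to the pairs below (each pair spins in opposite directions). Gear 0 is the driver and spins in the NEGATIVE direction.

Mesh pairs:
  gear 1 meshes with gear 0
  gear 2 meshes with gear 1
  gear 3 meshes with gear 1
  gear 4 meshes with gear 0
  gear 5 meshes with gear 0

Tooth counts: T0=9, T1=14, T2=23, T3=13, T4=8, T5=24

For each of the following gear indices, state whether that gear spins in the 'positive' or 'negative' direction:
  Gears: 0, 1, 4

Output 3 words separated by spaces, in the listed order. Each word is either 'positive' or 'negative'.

Gear 0 (driver): negative (depth 0)
  gear 1: meshes with gear 0 -> depth 1 -> positive (opposite of gear 0)
  gear 2: meshes with gear 1 -> depth 2 -> negative (opposite of gear 1)
  gear 3: meshes with gear 1 -> depth 2 -> negative (opposite of gear 1)
  gear 4: meshes with gear 0 -> depth 1 -> positive (opposite of gear 0)
  gear 5: meshes with gear 0 -> depth 1 -> positive (opposite of gear 0)
Queried indices 0, 1, 4 -> negative, positive, positive

Answer: negative positive positive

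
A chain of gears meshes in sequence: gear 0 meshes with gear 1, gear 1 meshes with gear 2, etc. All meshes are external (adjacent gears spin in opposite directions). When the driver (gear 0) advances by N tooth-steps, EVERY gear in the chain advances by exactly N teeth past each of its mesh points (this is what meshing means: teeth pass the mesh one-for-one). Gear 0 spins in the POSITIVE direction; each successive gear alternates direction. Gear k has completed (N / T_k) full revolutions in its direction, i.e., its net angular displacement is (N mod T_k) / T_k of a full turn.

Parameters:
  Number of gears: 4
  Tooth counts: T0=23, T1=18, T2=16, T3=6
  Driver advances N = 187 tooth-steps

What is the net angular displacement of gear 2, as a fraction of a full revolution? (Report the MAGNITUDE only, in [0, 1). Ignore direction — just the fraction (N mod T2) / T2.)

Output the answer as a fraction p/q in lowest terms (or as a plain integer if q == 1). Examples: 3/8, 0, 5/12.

Chain of 4 gears, tooth counts: [23, 18, 16, 6]
  gear 0: T0=23, direction=positive, advance = 187 mod 23 = 3 teeth = 3/23 turn
  gear 1: T1=18, direction=negative, advance = 187 mod 18 = 7 teeth = 7/18 turn
  gear 2: T2=16, direction=positive, advance = 187 mod 16 = 11 teeth = 11/16 turn
  gear 3: T3=6, direction=negative, advance = 187 mod 6 = 1 teeth = 1/6 turn
Gear 2: 187 mod 16 = 11
Fraction = 11 / 16 = 11/16 (gcd(11,16)=1) = 11/16

Answer: 11/16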